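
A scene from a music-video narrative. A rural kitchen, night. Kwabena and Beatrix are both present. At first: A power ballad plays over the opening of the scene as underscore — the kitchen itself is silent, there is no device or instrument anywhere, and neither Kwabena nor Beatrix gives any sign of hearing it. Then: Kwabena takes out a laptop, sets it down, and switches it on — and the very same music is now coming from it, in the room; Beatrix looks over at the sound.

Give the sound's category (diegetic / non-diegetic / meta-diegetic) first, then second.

non-diegetic, diegetic

First: no in-world source exists and no character can hear it — underscore → non-diegetic.
Second: a laptop is now a real source in the story world and the characters hear it → diegetic.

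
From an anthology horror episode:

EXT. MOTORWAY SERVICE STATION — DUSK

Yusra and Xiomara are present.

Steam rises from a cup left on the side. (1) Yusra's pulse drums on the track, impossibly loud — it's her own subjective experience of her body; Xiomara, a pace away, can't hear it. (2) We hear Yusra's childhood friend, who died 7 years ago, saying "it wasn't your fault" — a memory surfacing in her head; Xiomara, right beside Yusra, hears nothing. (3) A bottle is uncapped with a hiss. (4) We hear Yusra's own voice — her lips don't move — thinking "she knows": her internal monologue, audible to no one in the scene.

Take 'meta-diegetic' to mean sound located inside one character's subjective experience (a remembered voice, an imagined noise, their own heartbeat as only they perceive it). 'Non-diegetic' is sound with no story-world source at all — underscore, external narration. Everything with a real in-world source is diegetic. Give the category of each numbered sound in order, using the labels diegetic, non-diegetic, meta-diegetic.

meta-diegetic, meta-diegetic, diegetic, meta-diegetic

Sound (1): point-of-audition from inside Yusra's body; not a sound in the room, so meta-diegetic.
(2) a remembered line, private to Yusra — not present in the room, not audible to Xiomara → meta-diegetic.
(3) is diegetic: the sound comes from a bottle physically present in the location.
Sound (4): Yusra's thought-voice: a private mental sound no other character can hear, so meta-diegetic.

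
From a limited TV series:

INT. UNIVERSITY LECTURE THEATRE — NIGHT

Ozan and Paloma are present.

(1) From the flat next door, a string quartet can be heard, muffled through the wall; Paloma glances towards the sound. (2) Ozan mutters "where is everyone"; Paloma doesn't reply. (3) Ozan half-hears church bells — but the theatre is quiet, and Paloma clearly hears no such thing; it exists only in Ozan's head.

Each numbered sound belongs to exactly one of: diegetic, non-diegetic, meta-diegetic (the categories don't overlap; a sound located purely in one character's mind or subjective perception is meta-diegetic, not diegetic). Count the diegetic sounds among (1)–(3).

(1) is diegetic: off-screen diegetic: the source is out of frame but still in the story's space.
Sound (2): spoken by a character present in the story world, so diegetic.
(3) is meta-diegetic: subjective to Ozan: the theatre is silent and Paloma hears nothing.
Diegetic: (1), (2) — that's 2.

2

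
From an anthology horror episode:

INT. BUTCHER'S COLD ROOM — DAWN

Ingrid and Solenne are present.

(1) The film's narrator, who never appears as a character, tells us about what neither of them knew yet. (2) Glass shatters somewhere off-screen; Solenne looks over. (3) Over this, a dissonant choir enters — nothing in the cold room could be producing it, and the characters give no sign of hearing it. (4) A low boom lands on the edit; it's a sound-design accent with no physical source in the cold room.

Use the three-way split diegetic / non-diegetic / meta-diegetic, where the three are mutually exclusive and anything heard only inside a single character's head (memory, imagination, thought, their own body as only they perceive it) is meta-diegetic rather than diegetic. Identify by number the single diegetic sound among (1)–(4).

2

(1) is non-diegetic: commentary laid over the scene from outside the fiction.
Sound (2): an in-world source (glass); characters could hear it, so diegetic.
(3) nothing in the cold room produces it and the characters don't hear it — pure soundtrack → non-diegetic.
(4) is non-diegetic: it's a sound-design accent with no in-world source; no one in the scene can hear it.
Only (2) is diegetic.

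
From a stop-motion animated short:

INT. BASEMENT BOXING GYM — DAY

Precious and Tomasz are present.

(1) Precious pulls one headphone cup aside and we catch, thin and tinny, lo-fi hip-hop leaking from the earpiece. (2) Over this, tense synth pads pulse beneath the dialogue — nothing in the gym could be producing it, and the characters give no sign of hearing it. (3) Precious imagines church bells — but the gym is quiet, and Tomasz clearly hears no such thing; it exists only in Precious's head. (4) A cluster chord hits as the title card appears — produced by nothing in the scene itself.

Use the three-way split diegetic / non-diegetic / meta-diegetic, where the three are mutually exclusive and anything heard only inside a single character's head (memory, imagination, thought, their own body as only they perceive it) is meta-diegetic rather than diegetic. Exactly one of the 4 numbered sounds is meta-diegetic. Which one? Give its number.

(1) is diegetic: it's leaking from a physical pair of headphones in the scene.
(2) is non-diegetic: nothing in the gym produces it and the characters don't hear it — pure soundtrack.
(3) is meta-diegetic: subjective to Precious: the gym is silent and Tomasz hears nothing.
Sound (4): it's a sound-design accent with no in-world source; no one in the scene can hear it, so non-diegetic.
Only (3) is meta-diegetic.

3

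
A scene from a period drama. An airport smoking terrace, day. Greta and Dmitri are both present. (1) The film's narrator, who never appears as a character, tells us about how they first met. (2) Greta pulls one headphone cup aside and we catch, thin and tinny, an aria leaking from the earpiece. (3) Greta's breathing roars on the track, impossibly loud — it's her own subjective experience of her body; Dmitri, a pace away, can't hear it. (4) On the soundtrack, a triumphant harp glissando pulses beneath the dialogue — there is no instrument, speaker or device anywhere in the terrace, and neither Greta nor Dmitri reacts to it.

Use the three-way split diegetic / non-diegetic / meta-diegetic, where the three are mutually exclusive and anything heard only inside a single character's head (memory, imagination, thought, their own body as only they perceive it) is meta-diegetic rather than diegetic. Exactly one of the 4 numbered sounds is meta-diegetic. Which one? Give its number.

3

Sound (1): commentary laid over the scene from outside the fiction, so non-diegetic.
(2) it's leaking from a physical pair of headphones in the scene → diegetic.
Sound (3): point-of-audition from inside Greta's body; not a sound in the room, so meta-diegetic.
(4) it has no source in the story world and no character can hear it — it's underscore → non-diegetic.
Only (3) is meta-diegetic.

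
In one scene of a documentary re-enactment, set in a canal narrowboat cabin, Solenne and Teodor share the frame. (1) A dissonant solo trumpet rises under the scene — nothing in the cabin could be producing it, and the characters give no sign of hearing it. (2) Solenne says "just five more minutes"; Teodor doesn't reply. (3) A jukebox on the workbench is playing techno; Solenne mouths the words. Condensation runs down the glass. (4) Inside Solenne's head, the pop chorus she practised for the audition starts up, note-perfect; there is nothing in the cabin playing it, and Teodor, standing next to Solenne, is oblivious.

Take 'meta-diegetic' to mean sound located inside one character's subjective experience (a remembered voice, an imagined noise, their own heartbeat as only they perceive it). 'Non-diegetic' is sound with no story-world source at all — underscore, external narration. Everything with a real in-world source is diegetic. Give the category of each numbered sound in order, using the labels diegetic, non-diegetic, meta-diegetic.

non-diegetic, diegetic, diegetic, meta-diegetic

(1) is non-diegetic: nothing in the cabin produces it and the characters don't hear it — pure soundtrack.
(2) spoken by a character present in the story world → diegetic.
(3) source music from a jukebox, which exists in the story world → diegetic.
(4) the music is a memory playing inside Solenne's mind alone; no real-world source, Teodor can't hear it → meta-diegetic.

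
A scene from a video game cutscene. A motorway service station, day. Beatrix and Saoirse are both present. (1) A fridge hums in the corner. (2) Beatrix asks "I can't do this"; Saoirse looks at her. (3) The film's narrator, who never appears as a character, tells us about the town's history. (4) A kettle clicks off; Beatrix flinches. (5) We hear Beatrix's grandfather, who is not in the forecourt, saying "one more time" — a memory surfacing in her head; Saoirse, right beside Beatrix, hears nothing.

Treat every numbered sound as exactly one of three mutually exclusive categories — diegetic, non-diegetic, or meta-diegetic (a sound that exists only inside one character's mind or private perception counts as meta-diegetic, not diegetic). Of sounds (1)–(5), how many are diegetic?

(1) ambient/room sound belonging to the story's physical space → diegetic.
(2) is diegetic: Beatrix is a character speaking aloud in the scene.
(3) is non-diegetic: the narrator exists outside the story world, addressing only the audience.
(4) an in-world source (a kettle); characters could hear it → diegetic.
Sound (5): the voice is a memory playing only inside Beatrix's mind; Saoirse can't hear it, so meta-diegetic.
So 3 of the 5 are diegetic: (1), (2), (4).

3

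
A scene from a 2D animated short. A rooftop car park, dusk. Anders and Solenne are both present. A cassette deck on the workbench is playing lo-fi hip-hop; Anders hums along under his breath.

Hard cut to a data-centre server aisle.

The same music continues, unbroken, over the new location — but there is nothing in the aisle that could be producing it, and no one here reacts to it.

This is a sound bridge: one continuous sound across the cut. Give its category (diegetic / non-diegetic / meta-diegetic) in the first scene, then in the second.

diegetic, non-diegetic

Scene one: a cassette deck is an on-screen source and Anders reacts to it → diegetic.
Scene two: there is no source in the aisle and no one hears it — it's now underscore → non-diegetic.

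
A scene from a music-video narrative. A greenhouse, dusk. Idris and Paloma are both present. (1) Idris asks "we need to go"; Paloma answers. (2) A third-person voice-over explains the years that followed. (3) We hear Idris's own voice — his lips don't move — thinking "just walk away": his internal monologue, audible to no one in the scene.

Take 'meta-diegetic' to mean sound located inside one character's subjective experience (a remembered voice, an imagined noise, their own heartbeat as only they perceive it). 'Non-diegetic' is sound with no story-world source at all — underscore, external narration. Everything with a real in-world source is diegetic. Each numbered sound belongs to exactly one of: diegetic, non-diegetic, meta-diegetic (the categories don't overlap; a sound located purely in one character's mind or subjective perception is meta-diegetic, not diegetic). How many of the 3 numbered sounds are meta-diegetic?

Sound (1): spoken by a character present in the story world, so diegetic.
Sound (2): the narrator exists outside the story world, addressing only the audience, so non-diegetic.
(3) Idris's thought-voice: a private mental sound no other character can hear → meta-diegetic.
So 1 of the 3 is meta-diegetic: (3).

1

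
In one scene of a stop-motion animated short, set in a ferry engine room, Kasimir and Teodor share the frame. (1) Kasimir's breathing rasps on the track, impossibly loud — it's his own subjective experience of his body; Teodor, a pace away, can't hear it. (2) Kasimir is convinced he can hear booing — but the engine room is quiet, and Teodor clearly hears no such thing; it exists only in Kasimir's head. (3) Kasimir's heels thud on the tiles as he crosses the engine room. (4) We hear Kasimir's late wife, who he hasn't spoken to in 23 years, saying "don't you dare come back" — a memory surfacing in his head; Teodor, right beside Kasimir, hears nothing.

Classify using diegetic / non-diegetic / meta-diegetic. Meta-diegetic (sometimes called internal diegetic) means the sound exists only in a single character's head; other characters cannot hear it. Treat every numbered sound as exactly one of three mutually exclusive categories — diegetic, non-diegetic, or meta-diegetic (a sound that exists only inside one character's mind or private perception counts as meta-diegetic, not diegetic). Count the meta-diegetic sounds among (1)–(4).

(1) it's Kasimir's internal bodily sensation rendered as sound; only Kasimir 'hears' it → meta-diegetic.
(2) is meta-diegetic: the sound is imagined by Kasimir; nothing in the story world is producing it and Teodor can't hear it.
(3) it's the physical sound of Kasimir moving in the space → diegetic.
(4) is meta-diegetic: it's Kasimir's recollection rendered as sound; the other character can't hear it.
So 3 of the 4 are meta-diegetic: (1), (2), (4).

3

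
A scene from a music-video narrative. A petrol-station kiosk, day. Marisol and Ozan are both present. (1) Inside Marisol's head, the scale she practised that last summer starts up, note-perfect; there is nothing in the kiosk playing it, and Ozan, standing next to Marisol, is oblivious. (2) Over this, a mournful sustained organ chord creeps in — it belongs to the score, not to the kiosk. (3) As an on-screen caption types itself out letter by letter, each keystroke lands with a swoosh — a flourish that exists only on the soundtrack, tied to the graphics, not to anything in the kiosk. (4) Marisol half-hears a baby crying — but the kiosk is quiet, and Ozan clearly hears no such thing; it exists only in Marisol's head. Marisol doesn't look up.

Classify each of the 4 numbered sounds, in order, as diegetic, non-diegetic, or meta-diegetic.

(1) is meta-diegetic: it lives in Marisol's subjectivity, not in the kiosk.
(2) nothing in the kiosk produces it and the characters don't hear it — pure soundtrack → non-diegetic.
(3) the caption isn't part of the story world, so neither is the sound tied to it → non-diegetic.
(4) Marisol alone 'hears' it — an imagined sound, not present in the space → meta-diegetic.

meta-diegetic, non-diegetic, non-diegetic, meta-diegetic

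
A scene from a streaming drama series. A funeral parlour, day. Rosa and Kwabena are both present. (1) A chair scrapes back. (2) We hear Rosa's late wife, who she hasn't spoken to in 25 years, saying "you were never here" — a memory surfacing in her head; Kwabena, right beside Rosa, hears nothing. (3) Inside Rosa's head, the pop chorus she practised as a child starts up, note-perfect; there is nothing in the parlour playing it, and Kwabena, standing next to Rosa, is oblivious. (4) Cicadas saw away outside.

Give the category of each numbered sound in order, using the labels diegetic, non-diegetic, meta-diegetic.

diegetic, meta-diegetic, meta-diegetic, diegetic

Sound (1): an in-world source (a chair); characters could hear it, so diegetic.
Sound (2): a remembered line, private to Rosa — not present in the room, not audible to Kwabena, so meta-diegetic.
(3) is meta-diegetic: remembered music, private to Rosa — Kwabena is oblivious because it isn't in the room.
Sound (4): it's the actual ambient sound of the location, so diegetic.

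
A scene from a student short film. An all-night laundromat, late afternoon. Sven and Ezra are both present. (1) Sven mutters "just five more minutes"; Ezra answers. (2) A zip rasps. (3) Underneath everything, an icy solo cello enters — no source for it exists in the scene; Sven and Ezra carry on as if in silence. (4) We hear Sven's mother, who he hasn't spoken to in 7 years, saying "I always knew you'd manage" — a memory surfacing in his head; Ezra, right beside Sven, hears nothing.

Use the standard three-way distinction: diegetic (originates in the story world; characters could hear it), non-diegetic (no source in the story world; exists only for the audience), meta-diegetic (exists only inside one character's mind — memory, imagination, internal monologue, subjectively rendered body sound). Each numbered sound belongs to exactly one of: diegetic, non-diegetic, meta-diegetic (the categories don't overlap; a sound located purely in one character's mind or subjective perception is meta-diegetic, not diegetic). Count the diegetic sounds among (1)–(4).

2

Sound (1): spoken by a character present in the story world, so diegetic.
Sound (2): a zip is a real object/event in the scene's world, so diegetic.
(3) is non-diegetic: it has no source in the story world and no character can hear it — it's underscore.
(4) is meta-diegetic: it's Sven's recollection rendered as sound; the other character can't hear it.
So 2 of the 4 are diegetic: (1), (2).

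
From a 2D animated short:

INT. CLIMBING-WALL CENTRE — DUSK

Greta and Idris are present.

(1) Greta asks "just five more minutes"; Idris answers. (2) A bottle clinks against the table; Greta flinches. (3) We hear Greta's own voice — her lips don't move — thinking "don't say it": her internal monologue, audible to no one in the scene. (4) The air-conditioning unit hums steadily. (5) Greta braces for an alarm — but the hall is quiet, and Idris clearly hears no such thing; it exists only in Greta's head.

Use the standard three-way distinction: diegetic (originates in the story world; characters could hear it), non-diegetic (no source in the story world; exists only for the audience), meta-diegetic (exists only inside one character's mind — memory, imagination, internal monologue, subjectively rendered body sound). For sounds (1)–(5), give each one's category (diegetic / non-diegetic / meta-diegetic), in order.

(1) on-screen dialogue — Greta speaks and Idris is there to hear → diegetic.
(2) an in-world source (a bottle); characters could hear it → diegetic.
(3) is meta-diegetic: Greta's thought-voice: a private mental sound no other character can hear.
(4) is diegetic: the air-conditioning unit is part of the location's real environment.
(5) is meta-diegetic: subjective to Greta: the hall is silent and Idris hears nothing.

diegetic, diegetic, meta-diegetic, diegetic, meta-diegetic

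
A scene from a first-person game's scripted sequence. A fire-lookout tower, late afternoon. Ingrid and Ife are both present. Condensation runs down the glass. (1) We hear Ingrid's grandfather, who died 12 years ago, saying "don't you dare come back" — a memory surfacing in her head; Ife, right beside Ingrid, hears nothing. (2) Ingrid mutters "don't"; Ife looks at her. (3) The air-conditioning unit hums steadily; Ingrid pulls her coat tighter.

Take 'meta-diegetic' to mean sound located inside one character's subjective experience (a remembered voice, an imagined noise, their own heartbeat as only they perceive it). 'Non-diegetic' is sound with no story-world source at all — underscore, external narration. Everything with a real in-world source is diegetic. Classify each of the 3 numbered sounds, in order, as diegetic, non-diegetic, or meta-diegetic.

(1) the voice is a memory playing only inside Ingrid's mind; Ife can't hear it → meta-diegetic.
(2) spoken by a character present in the story world → diegetic.
(3) is diegetic: it's the actual ambient sound of the location.

meta-diegetic, diegetic, diegetic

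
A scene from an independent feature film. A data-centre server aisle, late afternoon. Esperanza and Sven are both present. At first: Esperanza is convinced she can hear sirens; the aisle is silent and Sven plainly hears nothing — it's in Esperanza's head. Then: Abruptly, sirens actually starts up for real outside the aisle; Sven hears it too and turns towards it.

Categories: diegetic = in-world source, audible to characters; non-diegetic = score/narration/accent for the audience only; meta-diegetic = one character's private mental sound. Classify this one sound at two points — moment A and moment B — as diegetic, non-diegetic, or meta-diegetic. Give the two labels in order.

Moment A: only Esperanza 'hears' it — imagined, in her mind → meta-diegetic.
Moment B: now there's a real external source and Sven hears it too — in the story world → diegetic.

meta-diegetic, diegetic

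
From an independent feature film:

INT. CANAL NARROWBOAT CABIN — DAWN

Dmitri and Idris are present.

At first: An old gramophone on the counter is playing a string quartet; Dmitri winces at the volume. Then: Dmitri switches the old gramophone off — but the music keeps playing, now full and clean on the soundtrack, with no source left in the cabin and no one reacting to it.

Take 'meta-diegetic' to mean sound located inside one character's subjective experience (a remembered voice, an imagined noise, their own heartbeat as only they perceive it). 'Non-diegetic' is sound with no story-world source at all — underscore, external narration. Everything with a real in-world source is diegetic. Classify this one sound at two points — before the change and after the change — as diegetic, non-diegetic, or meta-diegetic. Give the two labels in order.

diegetic, non-diegetic

Before the change: an old gramophone is a real in-scene source and Dmitri reacts to it → diegetic.
After the change: there is no longer any in-world source and no one can hear it — it has become underscore → non-diegetic.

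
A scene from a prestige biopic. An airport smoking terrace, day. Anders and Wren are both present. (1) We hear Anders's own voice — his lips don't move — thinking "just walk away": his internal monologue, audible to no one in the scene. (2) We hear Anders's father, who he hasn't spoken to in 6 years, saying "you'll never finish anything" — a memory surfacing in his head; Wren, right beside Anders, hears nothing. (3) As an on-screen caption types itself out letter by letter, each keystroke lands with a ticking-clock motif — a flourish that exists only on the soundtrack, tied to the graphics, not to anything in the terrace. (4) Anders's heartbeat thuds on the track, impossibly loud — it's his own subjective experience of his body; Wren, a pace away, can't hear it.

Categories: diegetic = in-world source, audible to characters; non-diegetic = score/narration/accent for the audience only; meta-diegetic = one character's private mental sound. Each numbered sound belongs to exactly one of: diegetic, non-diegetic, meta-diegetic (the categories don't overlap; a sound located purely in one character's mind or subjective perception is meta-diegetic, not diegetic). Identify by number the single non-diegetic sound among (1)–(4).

(1) internal monologue — inside Anders's mind, not spoken into the scene → meta-diegetic.
Sound (2): the voice is a memory playing only inside Anders's mind; Wren can't hear it, so meta-diegetic.
(3) the caption isn't part of the story world, so neither is the sound tied to it → non-diegetic.
Sound (4): a subjective body sound — Anders's private perception, inaudible to Wren, so meta-diegetic.
Only (3) is non-diegetic.

3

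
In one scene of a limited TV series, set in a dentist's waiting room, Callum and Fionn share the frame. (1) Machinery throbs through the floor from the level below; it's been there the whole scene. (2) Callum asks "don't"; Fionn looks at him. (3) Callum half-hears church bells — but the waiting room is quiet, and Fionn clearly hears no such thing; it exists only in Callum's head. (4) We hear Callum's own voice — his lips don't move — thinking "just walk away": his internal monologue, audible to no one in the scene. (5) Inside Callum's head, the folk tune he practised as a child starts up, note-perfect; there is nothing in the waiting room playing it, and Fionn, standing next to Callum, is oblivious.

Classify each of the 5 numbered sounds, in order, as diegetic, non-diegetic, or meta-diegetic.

diegetic, diegetic, meta-diegetic, meta-diegetic, meta-diegetic

(1) is diegetic: machinery is part of the location's real environment.
(2) is diegetic: on-screen dialogue — Callum speaks and Fionn is there to hear.
(3) is meta-diegetic: the sound is imagined by Callum; nothing in the story world is producing it and Fionn can't hear it.
(4) it's Callum's unspoken thought, heard only by the audience via his subjectivity → meta-diegetic.
(5) is meta-diegetic: the music is a memory playing inside Callum's mind alone; no real-world source, Fionn can't hear it.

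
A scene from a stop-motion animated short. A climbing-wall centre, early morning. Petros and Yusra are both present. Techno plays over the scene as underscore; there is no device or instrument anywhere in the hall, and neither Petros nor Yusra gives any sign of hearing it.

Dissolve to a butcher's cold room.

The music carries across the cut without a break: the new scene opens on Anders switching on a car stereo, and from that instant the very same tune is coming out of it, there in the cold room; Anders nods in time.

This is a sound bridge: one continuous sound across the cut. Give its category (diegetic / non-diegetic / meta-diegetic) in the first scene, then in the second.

non-diegetic, diegetic

Scene one: there's no in-world source anywhere and no character hears it — underscore for the audience only → non-diegetic.
Scene two: once Anders turns on a car stereo, the music has a real source in the story world and Anders reacts to it → diegetic.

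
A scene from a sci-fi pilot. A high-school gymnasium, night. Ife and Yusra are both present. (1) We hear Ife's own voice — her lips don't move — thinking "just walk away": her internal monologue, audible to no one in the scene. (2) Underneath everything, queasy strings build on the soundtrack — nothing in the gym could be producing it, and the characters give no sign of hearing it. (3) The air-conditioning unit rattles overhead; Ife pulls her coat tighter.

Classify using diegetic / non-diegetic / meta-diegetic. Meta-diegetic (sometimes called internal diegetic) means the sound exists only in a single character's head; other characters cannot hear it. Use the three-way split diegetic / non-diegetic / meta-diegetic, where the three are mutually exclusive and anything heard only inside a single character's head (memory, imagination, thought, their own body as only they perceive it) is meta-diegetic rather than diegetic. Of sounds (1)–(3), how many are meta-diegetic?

(1) Ife's thought-voice: a private mental sound no other character can hear → meta-diegetic.
(2) it has no source in the story world and no character can hear it — it's underscore → non-diegetic.
Sound (3): the air-conditioning unit is part of the location's real environment, so diegetic.
So 1 of the 3 is meta-diegetic: (1).

1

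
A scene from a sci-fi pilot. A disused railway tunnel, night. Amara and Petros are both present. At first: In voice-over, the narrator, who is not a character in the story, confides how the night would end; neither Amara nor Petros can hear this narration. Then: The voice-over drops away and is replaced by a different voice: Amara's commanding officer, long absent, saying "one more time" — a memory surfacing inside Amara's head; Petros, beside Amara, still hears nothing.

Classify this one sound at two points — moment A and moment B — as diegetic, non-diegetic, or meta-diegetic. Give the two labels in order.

non-diegetic, meta-diegetic

Moment A: the external narrator addresses only the audience — outside the story world → non-diegetic.
Moment B: the replacement voice is a memory inside Amara's mind specifically → meta-diegetic.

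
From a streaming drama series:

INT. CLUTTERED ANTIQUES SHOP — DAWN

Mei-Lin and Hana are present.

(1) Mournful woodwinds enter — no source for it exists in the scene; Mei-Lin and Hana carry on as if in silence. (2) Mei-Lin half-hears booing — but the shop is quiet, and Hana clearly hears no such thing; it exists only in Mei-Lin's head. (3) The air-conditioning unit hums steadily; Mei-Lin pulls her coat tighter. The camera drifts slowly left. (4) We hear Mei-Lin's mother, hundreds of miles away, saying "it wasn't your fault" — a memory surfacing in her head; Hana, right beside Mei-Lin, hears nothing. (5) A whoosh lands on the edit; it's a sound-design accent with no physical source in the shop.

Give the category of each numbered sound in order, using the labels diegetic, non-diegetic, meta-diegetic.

non-diegetic, meta-diegetic, diegetic, meta-diegetic, non-diegetic

(1) score with no on-screen or off-screen source; it exists for the audience alone → non-diegetic.
(2) is meta-diegetic: subjective to Mei-Lin: the shop is silent and Hana hears nothing.
(3) is diegetic: it's the actual ambient sound of the location.
(4) the voice is a memory playing only inside Mei-Lin's mind; Hana can't hear it → meta-diegetic.
Sound (5): it's a sound-design accent with no in-world source; no one in the scene can hear it, so non-diegetic.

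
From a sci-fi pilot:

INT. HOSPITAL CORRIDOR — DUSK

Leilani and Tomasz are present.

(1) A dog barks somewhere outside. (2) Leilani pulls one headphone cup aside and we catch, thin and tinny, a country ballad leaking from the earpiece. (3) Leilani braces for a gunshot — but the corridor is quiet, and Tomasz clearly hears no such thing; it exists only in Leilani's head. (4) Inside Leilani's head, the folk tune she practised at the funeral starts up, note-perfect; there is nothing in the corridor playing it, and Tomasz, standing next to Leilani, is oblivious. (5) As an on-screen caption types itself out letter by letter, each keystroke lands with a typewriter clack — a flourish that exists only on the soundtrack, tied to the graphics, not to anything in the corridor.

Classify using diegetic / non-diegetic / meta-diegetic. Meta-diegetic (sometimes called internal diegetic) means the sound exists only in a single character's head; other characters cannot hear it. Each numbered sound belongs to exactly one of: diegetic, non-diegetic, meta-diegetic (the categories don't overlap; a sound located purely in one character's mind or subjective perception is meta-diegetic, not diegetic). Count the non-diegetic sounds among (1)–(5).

Sound (1): a dog is a real object/event in the scene's world, so diegetic.
(2) the headphones are an on-screen source → diegetic.
Sound (3): the sound is imagined by Leilani; nothing in the story world is producing it and Tomasz can't hear it, so meta-diegetic.
(4) the music is a memory playing inside Leilani's mind alone; no real-world source, Tomasz can't hear it → meta-diegetic.
Sound (5): the caption isn't part of the story world, so neither is the sound tied to it, so non-diegetic.
Non-diegetic: (5) — that's 1.

1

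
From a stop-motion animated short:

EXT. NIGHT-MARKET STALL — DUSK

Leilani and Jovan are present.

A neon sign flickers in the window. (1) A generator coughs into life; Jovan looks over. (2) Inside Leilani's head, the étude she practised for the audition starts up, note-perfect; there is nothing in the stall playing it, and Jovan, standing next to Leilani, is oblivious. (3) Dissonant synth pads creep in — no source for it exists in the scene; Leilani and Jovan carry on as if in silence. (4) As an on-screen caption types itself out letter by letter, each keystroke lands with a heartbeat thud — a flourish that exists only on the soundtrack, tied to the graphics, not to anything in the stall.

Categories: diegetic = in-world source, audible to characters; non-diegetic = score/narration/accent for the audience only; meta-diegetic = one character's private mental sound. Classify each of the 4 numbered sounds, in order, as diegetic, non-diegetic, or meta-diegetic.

(1) is diegetic: the sound comes from a generator physically present in the location.
(2) is meta-diegetic: remembered music, private to Leilani — Jovan is oblivious because it isn't in the room.
(3) is non-diegetic: score with no on-screen or off-screen source; it exists for the audience alone.
(4) is non-diegetic: it accompanies on-screen graphics, not anything inside the story world.

diegetic, meta-diegetic, non-diegetic, non-diegetic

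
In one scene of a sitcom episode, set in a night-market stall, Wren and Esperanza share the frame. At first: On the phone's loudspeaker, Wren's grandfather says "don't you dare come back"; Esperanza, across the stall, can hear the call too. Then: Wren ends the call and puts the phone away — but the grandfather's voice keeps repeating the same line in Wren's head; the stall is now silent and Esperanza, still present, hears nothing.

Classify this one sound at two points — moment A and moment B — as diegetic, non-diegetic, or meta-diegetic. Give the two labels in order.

diegetic, meta-diegetic

Moment A: the loudspeaker is an in-world source; both Wren and Esperanza hear the call → diegetic.
Moment B: with the phone off, the voice continues only as Wren's private mental replay — Esperanza can't hear it → meta-diegetic.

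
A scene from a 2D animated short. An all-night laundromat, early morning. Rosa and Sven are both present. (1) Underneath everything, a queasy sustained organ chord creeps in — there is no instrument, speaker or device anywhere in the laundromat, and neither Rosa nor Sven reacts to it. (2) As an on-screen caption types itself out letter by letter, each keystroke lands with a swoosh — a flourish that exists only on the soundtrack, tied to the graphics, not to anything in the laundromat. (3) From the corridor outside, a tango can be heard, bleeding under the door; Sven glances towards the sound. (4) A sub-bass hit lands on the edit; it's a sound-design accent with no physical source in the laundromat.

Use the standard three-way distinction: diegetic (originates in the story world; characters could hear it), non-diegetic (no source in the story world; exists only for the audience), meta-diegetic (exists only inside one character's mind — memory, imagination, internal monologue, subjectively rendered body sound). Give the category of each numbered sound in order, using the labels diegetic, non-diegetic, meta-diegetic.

non-diegetic, non-diegetic, diegetic, non-diegetic

Sound (1): it has no source in the story world and no character can hear it — it's underscore, so non-diegetic.
(2) is non-diegetic: sound married to a title/caption — outside the diegesis by definition.
(3) is diegetic: the music has an off-screen but real-world source and a character hears it.
Sound (4): an editorial stinger — it belongs to the cut, not the story world, so non-diegetic.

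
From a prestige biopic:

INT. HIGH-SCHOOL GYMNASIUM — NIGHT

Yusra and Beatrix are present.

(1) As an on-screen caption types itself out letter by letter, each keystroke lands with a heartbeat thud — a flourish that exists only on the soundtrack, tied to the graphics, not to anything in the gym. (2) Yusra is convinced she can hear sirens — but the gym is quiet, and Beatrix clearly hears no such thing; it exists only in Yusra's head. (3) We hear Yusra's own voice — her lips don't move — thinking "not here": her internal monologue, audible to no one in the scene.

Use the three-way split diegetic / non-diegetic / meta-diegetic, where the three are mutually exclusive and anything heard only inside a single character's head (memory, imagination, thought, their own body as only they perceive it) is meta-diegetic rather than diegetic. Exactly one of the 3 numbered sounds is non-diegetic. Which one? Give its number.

(1) is non-diegetic: it accompanies on-screen graphics, not anything inside the story world.
Sound (2): Yusra alone 'hears' it — an imagined sound, not present in the space, so meta-diegetic.
(3) is meta-diegetic: internal monologue — inside Yusra's mind, not spoken into the scene.
Only (1) is non-diegetic.

1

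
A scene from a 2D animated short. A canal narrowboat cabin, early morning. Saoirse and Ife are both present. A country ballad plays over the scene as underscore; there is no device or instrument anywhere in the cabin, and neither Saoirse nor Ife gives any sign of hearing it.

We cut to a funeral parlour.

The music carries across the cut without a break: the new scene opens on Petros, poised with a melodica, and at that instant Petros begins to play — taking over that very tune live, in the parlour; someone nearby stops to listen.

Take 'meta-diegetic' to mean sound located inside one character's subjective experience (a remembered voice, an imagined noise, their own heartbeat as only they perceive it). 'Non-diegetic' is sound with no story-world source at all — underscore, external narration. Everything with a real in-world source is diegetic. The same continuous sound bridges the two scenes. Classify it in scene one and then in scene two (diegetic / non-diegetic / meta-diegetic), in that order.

Scene one: there's no in-world source anywhere and no character hears it — underscore for the audience only → non-diegetic.
Scene two: from the moment Petros starts playing, the tune is being performed on a melodica inside the story world and another character hears it → diegetic.

non-diegetic, diegetic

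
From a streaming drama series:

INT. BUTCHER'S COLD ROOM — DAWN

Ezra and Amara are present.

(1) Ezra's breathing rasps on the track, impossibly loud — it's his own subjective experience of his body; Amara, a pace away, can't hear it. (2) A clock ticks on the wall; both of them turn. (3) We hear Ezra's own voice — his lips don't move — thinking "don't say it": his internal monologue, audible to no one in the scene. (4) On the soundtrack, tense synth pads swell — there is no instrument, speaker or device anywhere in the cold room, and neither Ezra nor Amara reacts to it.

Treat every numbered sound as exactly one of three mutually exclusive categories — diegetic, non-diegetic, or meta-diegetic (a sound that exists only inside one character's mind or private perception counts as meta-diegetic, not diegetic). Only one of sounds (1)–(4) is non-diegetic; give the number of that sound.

(1) a subjective body sound — Ezra's private perception, inaudible to Amara → meta-diegetic.
Sound (2): the sound comes from a clock physically present in the location, so diegetic.
(3) internal monologue — inside Ezra's mind, not spoken into the scene → meta-diegetic.
(4) it has no source in the story world and no character can hear it — it's underscore → non-diegetic.
Only (4) is non-diegetic.

4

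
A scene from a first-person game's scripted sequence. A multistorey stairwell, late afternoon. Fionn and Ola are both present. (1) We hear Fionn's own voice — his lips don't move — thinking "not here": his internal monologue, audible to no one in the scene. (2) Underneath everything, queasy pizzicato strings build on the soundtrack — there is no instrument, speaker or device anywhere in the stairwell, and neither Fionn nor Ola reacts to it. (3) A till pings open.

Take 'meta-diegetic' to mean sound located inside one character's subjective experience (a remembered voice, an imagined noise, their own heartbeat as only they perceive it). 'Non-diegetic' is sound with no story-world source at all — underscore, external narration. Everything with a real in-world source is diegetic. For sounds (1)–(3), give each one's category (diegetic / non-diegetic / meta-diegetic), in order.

meta-diegetic, non-diegetic, diegetic

(1) Fionn's thought-voice: a private mental sound no other character can hear → meta-diegetic.
Sound (2): score with no on-screen or off-screen source; it exists for the audience alone, so non-diegetic.
(3) is diegetic: the sound comes from a till physically present in the location.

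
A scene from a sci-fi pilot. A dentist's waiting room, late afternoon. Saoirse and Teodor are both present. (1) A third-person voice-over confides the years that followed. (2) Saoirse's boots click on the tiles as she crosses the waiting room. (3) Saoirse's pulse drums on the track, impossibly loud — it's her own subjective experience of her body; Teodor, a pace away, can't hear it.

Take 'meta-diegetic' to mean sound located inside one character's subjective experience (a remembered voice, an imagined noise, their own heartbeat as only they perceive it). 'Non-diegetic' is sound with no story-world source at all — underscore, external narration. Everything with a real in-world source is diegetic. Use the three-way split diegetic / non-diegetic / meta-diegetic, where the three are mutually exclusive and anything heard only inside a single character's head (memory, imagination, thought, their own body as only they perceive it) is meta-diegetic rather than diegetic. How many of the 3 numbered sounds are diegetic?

(1) commentary laid over the scene from outside the fiction → non-diegetic.
(2) is diegetic: it's the physical sound of Saoirse moving in the space.
Sound (3): a subjective body sound — Saoirse's private perception, inaudible to Teodor, so meta-diegetic.
So 1 of the 3 is diegetic: (2).

1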